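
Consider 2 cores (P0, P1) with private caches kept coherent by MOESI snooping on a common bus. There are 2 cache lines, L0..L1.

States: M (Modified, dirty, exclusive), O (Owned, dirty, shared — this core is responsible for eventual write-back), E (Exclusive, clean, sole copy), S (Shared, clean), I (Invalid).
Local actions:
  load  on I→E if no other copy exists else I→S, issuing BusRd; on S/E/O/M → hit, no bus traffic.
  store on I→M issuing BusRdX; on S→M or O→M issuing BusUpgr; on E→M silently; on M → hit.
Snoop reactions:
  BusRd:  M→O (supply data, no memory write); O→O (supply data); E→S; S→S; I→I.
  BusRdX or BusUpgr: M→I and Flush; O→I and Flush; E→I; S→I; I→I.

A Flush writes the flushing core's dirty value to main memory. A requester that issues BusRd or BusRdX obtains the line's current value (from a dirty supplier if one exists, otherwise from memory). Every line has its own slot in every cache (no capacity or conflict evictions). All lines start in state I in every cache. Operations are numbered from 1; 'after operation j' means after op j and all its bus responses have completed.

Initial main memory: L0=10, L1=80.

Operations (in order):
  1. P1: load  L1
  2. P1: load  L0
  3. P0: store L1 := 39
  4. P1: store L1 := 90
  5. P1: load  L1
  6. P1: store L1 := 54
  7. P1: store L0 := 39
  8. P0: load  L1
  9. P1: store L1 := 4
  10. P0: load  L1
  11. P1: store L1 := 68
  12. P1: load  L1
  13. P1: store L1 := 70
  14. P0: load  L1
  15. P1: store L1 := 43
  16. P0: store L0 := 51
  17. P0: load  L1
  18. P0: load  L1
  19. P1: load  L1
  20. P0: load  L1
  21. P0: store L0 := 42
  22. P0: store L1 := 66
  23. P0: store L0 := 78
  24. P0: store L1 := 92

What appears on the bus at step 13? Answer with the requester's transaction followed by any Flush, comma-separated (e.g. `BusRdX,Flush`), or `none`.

bus = none

step 1: P1: load  L1  ⟶  IE  (L1)  txn=BusRd  M[L1]=80
step 2: P1: load  L0  ⟶  IE  (L0)  txn=BusRd  M[L0]=10
step 3: P0: store L1 := 39  ⟶  MI  (L1)  txn=BusRdX  M[L1]=80
step 4: P1: store L1 := 90  ⟶  IM  (L1)  txn=BusRdX+Flush  M[L1]=39
step 5: P1: load  L1  ⟶  IM  (L1)  txn=∅  M[L1]=39
step 6: P1: store L1 := 54  ⟶  IM  (L1)  txn=∅  M[L1]=39
step 7: P1: store L0 := 39  ⟶  IM  (L0)  txn=∅  M[L0]=10
step 8: P0: load  L1  ⟶  SO  (L1)  txn=BusRd  M[L1]=39
step 9: P1: store L1 := 4  ⟶  IM  (L1)  txn=BusUpgr  M[L1]=39
step 10: P0: load  L1  ⟶  SO  (L1)  txn=BusRd  M[L1]=39
step 11: P1: store L1 := 68  ⟶  IM  (L1)  txn=BusUpgr  M[L1]=39
step 12: P1: load  L1  ⟶  IM  (L1)  txn=∅  M[L1]=39
step 13: P1: store L1 := 70  ⟶  IM  (L1)  txn=∅  M[L1]=39
step 14: P0: load  L1  ⟶  SO  (L1)  txn=BusRd  M[L1]=39
step 15: P1: store L1 := 43  ⟶  IM  (L1)  txn=BusUpgr  M[L1]=39
step 16: P0: store L0 := 51  ⟶  MI  (L0)  txn=BusRdX+Flush  M[L0]=39
step 17: P0: load  L1  ⟶  SO  (L1)  txn=BusRd  M[L1]=39
step 18: P0: load  L1  ⟶  SO  (L1)  txn=∅  M[L1]=39
step 19: P1: load  L1  ⟶  SO  (L1)  txn=∅  M[L1]=39
step 20: P0: load  L1  ⟶  SO  (L1)  txn=∅  M[L1]=39
step 21: P0: store L0 := 42  ⟶  MI  (L0)  txn=∅  M[L0]=39
step 22: P0: store L1 := 66  ⟶  MI  (L1)  txn=BusUpgr+Flush  M[L1]=43
step 23: P0: store L0 := 78  ⟶  MI  (L0)  txn=∅  M[L0]=39
step 24: P0: store L1 := 92  ⟶  MI  (L1)  txn=∅  M[L1]=43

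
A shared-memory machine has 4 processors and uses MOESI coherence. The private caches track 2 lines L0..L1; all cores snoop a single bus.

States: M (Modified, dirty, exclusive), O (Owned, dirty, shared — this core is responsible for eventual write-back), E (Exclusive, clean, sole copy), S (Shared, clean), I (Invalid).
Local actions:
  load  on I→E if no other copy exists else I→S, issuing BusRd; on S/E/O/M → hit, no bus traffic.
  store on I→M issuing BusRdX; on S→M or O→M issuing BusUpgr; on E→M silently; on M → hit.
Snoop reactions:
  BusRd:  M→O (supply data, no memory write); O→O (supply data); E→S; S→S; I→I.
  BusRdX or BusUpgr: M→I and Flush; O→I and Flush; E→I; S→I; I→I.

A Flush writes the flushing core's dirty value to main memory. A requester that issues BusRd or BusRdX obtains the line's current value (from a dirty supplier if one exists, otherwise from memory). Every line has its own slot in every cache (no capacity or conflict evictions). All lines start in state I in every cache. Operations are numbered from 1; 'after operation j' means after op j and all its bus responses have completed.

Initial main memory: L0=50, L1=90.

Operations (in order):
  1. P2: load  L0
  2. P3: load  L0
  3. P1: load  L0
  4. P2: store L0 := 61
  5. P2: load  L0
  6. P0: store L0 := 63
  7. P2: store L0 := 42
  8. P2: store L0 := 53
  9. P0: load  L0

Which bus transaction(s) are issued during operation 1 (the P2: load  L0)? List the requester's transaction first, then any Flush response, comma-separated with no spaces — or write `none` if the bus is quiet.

bus = BusRd

step 1: P2: load  L0  ⟶  IIEI  (L0)  txn=BusRd  M[L0]=50
step 2: P3: load  L0  ⟶  IISS  (L0)  txn=BusRd  M[L0]=50
step 3: P1: load  L0  ⟶  ISSS  (L0)  txn=BusRd  M[L0]=50
step 4: P2: store L0 := 61  ⟶  IIMI  (L0)  txn=BusUpgr  M[L0]=50
step 5: P2: load  L0  ⟶  IIMI  (L0)  txn=∅  M[L0]=50
step 6: P0: store L0 := 63  ⟶  MIII  (L0)  txn=BusRdX+Flush  M[L0]=61
step 7: P2: store L0 := 42  ⟶  IIMI  (L0)  txn=BusRdX+Flush  M[L0]=63
step 8: P2: store L0 := 53  ⟶  IIMI  (L0)  txn=∅  M[L0]=63
step 9: P0: load  L0  ⟶  SIOI  (L0)  txn=BusRd  M[L0]=63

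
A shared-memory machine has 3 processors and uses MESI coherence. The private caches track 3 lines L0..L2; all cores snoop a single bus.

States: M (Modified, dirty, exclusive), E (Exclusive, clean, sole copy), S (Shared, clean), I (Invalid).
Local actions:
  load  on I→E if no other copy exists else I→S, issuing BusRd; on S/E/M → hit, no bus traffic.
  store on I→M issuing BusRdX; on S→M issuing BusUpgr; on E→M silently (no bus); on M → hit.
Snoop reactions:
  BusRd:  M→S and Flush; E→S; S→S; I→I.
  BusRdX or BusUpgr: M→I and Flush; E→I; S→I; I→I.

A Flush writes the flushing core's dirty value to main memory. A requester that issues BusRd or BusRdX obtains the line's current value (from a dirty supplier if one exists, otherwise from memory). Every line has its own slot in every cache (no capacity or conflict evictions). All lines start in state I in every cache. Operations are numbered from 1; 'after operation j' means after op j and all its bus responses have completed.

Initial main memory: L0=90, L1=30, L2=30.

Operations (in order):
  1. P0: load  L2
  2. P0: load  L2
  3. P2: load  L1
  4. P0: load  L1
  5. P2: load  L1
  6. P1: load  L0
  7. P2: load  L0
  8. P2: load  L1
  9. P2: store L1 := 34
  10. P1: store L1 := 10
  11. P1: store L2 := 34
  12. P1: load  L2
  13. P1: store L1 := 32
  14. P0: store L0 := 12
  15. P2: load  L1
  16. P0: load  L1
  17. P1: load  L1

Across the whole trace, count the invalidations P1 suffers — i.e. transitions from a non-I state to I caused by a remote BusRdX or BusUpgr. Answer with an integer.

invalidations = 1

1. P0: load  L2  bus=[BusRd]  L2: P0=E P1=I P2=I  mem[L2]=30
2. P0: load  L2  bus=[-]  L2: P0=E P1=I P2=I  mem[L2]=30
3. P2: load  L1  bus=[BusRd]  L1: P0=I P1=I P2=E  mem[L1]=30
4. P0: load  L1  bus=[BusRd]  L1: P0=S P1=I P2=S  mem[L1]=30
5. P2: load  L1  bus=[-]  L1: P0=S P1=I P2=S  mem[L1]=30
6. P1: load  L0  bus=[BusRd]  L0: P0=I P1=E P2=I  mem[L0]=90
7. P2: load  L0  bus=[BusRd]  L0: P0=I P1=S P2=S  mem[L0]=90
8. P2: load  L1  bus=[-]  L1: P0=S P1=I P2=S  mem[L1]=30
9. P2: store L1 := 34  bus=[BusUpgr]  L1: P0=I P1=I P2=M  mem[L1]=30
10. P1: store L1 := 10  bus=[BusRdX,Flush]  L1: P0=I P1=M P2=I  mem[L1]=34
11. P1: store L2 := 34  bus=[BusRdX]  L2: P0=I P1=M P2=I  mem[L2]=30
12. P1: load  L2  bus=[-]  L2: P0=I P1=M P2=I  mem[L2]=30
13. P1: store L1 := 32  bus=[-]  L1: P0=I P1=M P2=I  mem[L1]=34
14. P0: store L0 := 12  bus=[BusRdX]  L0: P0=M P1=I P2=I  mem[L0]=90
15. P2: load  L1  bus=[BusRd,Flush]  L1: P0=I P1=S P2=S  mem[L1]=32
16. P0: load  L1  bus=[BusRd]  L1: P0=S P1=S P2=S  mem[L1]=32
17. P1: load  L1  bus=[-]  L1: P0=S P1=S P2=S  mem[L1]=32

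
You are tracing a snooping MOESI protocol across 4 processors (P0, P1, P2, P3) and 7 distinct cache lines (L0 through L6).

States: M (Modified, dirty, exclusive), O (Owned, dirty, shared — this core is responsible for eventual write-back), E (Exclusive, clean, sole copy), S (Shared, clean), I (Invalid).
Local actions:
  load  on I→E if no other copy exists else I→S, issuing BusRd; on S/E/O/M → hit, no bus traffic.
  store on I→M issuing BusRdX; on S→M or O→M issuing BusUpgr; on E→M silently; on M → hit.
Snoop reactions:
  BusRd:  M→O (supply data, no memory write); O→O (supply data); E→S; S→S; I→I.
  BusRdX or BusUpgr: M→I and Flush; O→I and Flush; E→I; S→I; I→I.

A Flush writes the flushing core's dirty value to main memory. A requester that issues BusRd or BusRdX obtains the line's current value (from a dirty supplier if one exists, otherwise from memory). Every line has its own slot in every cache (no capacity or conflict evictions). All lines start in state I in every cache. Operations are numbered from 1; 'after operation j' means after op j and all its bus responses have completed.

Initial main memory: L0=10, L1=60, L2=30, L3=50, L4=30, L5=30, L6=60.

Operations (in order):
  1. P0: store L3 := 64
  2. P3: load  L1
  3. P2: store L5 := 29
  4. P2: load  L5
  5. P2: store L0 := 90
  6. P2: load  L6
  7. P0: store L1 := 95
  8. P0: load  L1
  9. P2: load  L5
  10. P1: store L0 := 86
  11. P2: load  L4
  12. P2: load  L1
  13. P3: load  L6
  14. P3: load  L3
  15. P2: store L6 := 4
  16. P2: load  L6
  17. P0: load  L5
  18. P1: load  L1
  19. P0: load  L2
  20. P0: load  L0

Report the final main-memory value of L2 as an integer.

1. P0: store L3 := 64  bus=[BusRdX]  L3: P0=M P1=I P2=I P3=I  mem[L3]=50
2. P3: load  L1  bus=[BusRd]  L1: P0=I P1=I P2=I P3=E  mem[L1]=60
3. P2: store L5 := 29  bus=[BusRdX]  L5: P0=I P1=I P2=M P3=I  mem[L5]=30
4. P2: load  L5  bus=[-]  L5: P0=I P1=I P2=M P3=I  mem[L5]=30
5. P2: store L0 := 90  bus=[BusRdX]  L0: P0=I P1=I P2=M P3=I  mem[L0]=10
6. P2: load  L6  bus=[BusRd]  L6: P0=I P1=I P2=E P3=I  mem[L6]=60
7. P0: store L1 := 95  bus=[BusRdX]  L1: P0=M P1=I P2=I P3=I  mem[L1]=60
8. P0: load  L1  bus=[-]  L1: P0=M P1=I P2=I P3=I  mem[L1]=60
9. P2: load  L5  bus=[-]  L5: P0=I P1=I P2=M P3=I  mem[L5]=30
10. P1: store L0 := 86  bus=[BusRdX,Flush]  L0: P0=I P1=M P2=I P3=I  mem[L0]=90
11. P2: load  L4  bus=[BusRd]  L4: P0=I P1=I P2=E P3=I  mem[L4]=30
12. P2: load  L1  bus=[BusRd]  L1: P0=O P1=I P2=S P3=I  mem[L1]=60
13. P3: load  L6  bus=[BusRd]  L6: P0=I P1=I P2=S P3=S  mem[L6]=60
14. P3: load  L3  bus=[BusRd]  L3: P0=O P1=I P2=I P3=S  mem[L3]=50
15. P2: store L6 := 4  bus=[BusUpgr]  L6: P0=I P1=I P2=M P3=I  mem[L6]=60
16. P2: load  L6  bus=[-]  L6: P0=I P1=I P2=M P3=I  mem[L6]=60
17. P0: load  L5  bus=[BusRd]  L5: P0=S P1=I P2=O P3=I  mem[L5]=30
18. P1: load  L1  bus=[BusRd]  L1: P0=O P1=S P2=S P3=I  mem[L1]=60
19. P0: load  L2  bus=[BusRd]  L2: P0=E P1=I P2=I P3=I  mem[L2]=30
20. P0: load  L0  bus=[BusRd]  L0: P0=S P1=O P2=I P3=I  mem[L0]=90

memory[L2] = 30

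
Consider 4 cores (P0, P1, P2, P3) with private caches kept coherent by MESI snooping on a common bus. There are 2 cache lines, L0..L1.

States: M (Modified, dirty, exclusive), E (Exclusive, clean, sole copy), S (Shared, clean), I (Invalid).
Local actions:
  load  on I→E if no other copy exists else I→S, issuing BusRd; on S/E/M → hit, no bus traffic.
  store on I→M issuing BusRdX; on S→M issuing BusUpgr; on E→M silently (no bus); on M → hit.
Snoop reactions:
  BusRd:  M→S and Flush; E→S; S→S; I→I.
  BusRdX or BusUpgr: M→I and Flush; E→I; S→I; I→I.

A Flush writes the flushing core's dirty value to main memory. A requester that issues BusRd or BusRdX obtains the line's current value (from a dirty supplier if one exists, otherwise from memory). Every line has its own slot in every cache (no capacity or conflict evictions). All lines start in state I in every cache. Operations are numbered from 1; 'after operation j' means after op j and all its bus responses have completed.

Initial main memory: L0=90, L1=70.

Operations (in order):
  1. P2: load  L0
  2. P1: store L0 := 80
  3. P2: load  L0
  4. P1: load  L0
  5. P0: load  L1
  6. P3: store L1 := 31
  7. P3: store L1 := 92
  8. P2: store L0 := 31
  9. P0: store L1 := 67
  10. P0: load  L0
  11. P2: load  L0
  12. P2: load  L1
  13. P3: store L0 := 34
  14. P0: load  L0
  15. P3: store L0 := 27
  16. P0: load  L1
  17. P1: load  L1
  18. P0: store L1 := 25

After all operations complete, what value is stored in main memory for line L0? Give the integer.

[1] P2: load  L0 | P0:I, P1:I, P2:E(90), P3:I | bus: BusRd
[2] P1: store L0 := 80 | P0:I, P1:M(80), P2:I, P3:I | bus: BusRdX
[3] P2: load  L0 | P0:I, P1:S(80), P2:S(80), P3:I | bus: BusRd,Flush
[4] P1: load  L0 | P0:I, P1:S(80), P2:S(80), P3:I | bus: none
[5] P0: load  L1 | P0:E(70), P1:I, P2:I, P3:I | bus: BusRd
[6] P3: store L1 := 31 | P0:I, P1:I, P2:I, P3:M(31) | bus: BusRdX
[7] P3: store L1 := 92 | P0:I, P1:I, P2:I, P3:M(92) | bus: none
[8] P2: store L0 := 31 | P0:I, P1:I, P2:M(31), P3:I | bus: BusUpgr
[9] P0: store L1 := 67 | P0:M(67), P1:I, P2:I, P3:I | bus: BusRdX,Flush
[10] P0: load  L0 | P0:S(31), P1:I, P2:S(31), P3:I | bus: BusRd,Flush
[11] P2: load  L0 | P0:S(31), P1:I, P2:S(31), P3:I | bus: none
[12] P2: load  L1 | P0:S(67), P1:I, P2:S(67), P3:I | bus: BusRd,Flush
[13] P3: store L0 := 34 | P0:I, P1:I, P2:I, P3:M(34) | bus: BusRdX
[14] P0: load  L0 | P0:S(34), P1:I, P2:I, P3:S(34) | bus: BusRd,Flush
[15] P3: store L0 := 27 | P0:I, P1:I, P2:I, P3:M(27) | bus: BusUpgr
[16] P0: load  L1 | P0:S(67), P1:I, P2:S(67), P3:I | bus: none
[17] P1: load  L1 | P0:S(67), P1:S(67), P2:S(67), P3:I | bus: BusRd
[18] P0: store L1 := 25 | P0:M(25), P1:I, P2:I, P3:I | bus: BusUpgr

memory[L0] = 34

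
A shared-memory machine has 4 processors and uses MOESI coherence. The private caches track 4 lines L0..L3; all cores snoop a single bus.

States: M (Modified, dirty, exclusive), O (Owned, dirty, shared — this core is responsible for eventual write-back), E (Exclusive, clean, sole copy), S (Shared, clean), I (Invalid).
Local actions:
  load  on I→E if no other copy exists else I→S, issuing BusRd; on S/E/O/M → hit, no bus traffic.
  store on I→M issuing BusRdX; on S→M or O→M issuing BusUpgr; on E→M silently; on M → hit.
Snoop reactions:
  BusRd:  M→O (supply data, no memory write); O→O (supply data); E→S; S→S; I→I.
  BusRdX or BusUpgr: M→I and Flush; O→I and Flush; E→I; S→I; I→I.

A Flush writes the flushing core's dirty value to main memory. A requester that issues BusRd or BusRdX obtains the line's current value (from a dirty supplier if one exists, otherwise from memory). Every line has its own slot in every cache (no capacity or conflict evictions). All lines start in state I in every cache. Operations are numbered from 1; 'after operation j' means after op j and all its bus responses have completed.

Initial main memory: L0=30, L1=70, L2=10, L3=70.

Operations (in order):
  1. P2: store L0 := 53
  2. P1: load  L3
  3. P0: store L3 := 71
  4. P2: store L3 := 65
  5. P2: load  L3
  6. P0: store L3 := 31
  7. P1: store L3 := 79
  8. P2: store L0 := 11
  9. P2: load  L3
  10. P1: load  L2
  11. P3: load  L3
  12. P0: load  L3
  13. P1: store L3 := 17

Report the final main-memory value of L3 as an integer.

memory[L3] = 31

[1] P2: store L0 := 53 | P0:I, P1:I, P2:M(53), P3:I | bus: BusRdX
[2] P1: load  L3 | P0:I, P1:E(70), P2:I, P3:I | bus: BusRd
[3] P0: store L3 := 71 | P0:M(71), P1:I, P2:I, P3:I | bus: BusRdX
[4] P2: store L3 := 65 | P0:I, P1:I, P2:M(65), P3:I | bus: BusRdX,Flush
[5] P2: load  L3 | P0:I, P1:I, P2:M(65), P3:I | bus: none
[6] P0: store L3 := 31 | P0:M(31), P1:I, P2:I, P3:I | bus: BusRdX,Flush
[7] P1: store L3 := 79 | P0:I, P1:M(79), P2:I, P3:I | bus: BusRdX,Flush
[8] P2: store L0 := 11 | P0:I, P1:I, P2:M(11), P3:I | bus: none
[9] P2: load  L3 | P0:I, P1:O(79), P2:S(79), P3:I | bus: BusRd
[10] P1: load  L2 | P0:I, P1:E(10), P2:I, P3:I | bus: BusRd
[11] P3: load  L3 | P0:I, P1:O(79), P2:S(79), P3:S(79) | bus: BusRd
[12] P0: load  L3 | P0:S(79), P1:O(79), P2:S(79), P3:S(79) | bus: BusRd
[13] P1: store L3 := 17 | P0:I, P1:M(17), P2:I, P3:I | bus: BusUpgr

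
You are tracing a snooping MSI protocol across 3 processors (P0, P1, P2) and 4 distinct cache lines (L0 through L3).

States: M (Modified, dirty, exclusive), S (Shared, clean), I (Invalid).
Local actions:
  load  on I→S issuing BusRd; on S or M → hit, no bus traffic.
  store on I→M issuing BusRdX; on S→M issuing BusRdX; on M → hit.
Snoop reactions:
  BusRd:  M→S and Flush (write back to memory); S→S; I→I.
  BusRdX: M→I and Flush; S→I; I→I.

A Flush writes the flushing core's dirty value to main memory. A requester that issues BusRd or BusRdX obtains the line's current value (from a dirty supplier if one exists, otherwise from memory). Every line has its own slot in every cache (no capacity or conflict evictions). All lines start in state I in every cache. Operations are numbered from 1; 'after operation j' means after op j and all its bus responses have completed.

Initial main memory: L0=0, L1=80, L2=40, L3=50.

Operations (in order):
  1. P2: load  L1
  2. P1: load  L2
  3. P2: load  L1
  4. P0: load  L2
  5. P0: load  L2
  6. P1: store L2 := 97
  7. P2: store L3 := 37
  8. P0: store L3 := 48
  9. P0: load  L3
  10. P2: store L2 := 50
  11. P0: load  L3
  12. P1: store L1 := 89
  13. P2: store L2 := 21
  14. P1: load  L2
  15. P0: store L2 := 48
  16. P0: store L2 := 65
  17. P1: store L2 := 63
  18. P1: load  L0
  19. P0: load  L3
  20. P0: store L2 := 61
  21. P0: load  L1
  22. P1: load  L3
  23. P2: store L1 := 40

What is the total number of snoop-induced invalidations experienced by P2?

invalidations = 3

[1] P2: load  L1 | P0:I, P1:I, P2:S(80) | bus: BusRd
[2] P1: load  L2 | P0:I, P1:S(40), P2:I | bus: BusRd
[3] P2: load  L1 | P0:I, P1:I, P2:S(80) | bus: none
[4] P0: load  L2 | P0:S(40), P1:S(40), P2:I | bus: BusRd
[5] P0: load  L2 | P0:S(40), P1:S(40), P2:I | bus: none
[6] P1: store L2 := 97 | P0:I, P1:M(97), P2:I | bus: BusRdX
[7] P2: store L3 := 37 | P0:I, P1:I, P2:M(37) | bus: BusRdX
[8] P0: store L3 := 48 | P0:M(48), P1:I, P2:I | bus: BusRdX,Flush
[9] P0: load  L3 | P0:M(48), P1:I, P2:I | bus: none
[10] P2: store L2 := 50 | P0:I, P1:I, P2:M(50) | bus: BusRdX,Flush
[11] P0: load  L3 | P0:M(48), P1:I, P2:I | bus: none
[12] P1: store L1 := 89 | P0:I, P1:M(89), P2:I | bus: BusRdX
[13] P2: store L2 := 21 | P0:I, P1:I, P2:M(21) | bus: none
[14] P1: load  L2 | P0:I, P1:S(21), P2:S(21) | bus: BusRd,Flush
[15] P0: store L2 := 48 | P0:M(48), P1:I, P2:I | bus: BusRdX
[16] P0: store L2 := 65 | P0:M(65), P1:I, P2:I | bus: none
[17] P1: store L2 := 63 | P0:I, P1:M(63), P2:I | bus: BusRdX,Flush
[18] P1: load  L0 | P0:I, P1:S(0), P2:I | bus: BusRd
[19] P0: load  L3 | P0:M(48), P1:I, P2:I | bus: none
[20] P0: store L2 := 61 | P0:M(61), P1:I, P2:I | bus: BusRdX,Flush
[21] P0: load  L1 | P0:S(89), P1:S(89), P2:I | bus: BusRd,Flush
[22] P1: load  L3 | P0:S(48), P1:S(48), P2:I | bus: BusRd,Flush
[23] P2: store L1 := 40 | P0:I, P1:I, P2:M(40) | bus: BusRdX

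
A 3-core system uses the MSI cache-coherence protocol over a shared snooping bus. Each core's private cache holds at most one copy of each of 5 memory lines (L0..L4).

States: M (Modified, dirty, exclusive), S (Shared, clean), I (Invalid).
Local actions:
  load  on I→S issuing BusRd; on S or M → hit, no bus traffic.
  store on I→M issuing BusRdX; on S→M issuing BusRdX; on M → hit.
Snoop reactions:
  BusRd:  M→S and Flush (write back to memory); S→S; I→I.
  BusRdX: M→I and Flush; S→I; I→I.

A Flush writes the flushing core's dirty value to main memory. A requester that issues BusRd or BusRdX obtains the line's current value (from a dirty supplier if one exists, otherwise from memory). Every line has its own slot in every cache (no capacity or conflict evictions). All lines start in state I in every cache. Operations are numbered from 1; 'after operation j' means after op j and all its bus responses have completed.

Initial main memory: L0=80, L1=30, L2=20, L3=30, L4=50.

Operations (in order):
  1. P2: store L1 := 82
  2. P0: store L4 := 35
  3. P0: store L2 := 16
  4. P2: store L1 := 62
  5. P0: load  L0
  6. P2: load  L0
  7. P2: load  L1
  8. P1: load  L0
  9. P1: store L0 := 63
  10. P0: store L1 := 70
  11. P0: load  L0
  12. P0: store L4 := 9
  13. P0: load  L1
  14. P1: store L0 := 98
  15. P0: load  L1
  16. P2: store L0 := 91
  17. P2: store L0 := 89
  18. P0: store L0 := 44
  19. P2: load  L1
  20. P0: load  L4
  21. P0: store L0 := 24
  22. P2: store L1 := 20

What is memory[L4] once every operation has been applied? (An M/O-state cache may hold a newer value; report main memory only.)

1. P2: store L1 := 82  bus=[BusRdX]  L1: P0=I P1=I P2=M  mem[L1]=30
2. P0: store L4 := 35  bus=[BusRdX]  L4: P0=M P1=I P2=I  mem[L4]=50
3. P0: store L2 := 16  bus=[BusRdX]  L2: P0=M P1=I P2=I  mem[L2]=20
4. P2: store L1 := 62  bus=[-]  L1: P0=I P1=I P2=M  mem[L1]=30
5. P0: load  L0  bus=[BusRd]  L0: P0=S P1=I P2=I  mem[L0]=80
6. P2: load  L0  bus=[BusRd]  L0: P0=S P1=I P2=S  mem[L0]=80
7. P2: load  L1  bus=[-]  L1: P0=I P1=I P2=M  mem[L1]=30
8. P1: load  L0  bus=[BusRd]  L0: P0=S P1=S P2=S  mem[L0]=80
9. P1: store L0 := 63  bus=[BusRdX]  L0: P0=I P1=M P2=I  mem[L0]=80
10. P0: store L1 := 70  bus=[BusRdX,Flush]  L1: P0=M P1=I P2=I  mem[L1]=62
11. P0: load  L0  bus=[BusRd,Flush]  L0: P0=S P1=S P2=I  mem[L0]=63
12. P0: store L4 := 9  bus=[-]  L4: P0=M P1=I P2=I  mem[L4]=50
13. P0: load  L1  bus=[-]  L1: P0=M P1=I P2=I  mem[L1]=62
14. P1: store L0 := 98  bus=[BusRdX]  L0: P0=I P1=M P2=I  mem[L0]=63
15. P0: load  L1  bus=[-]  L1: P0=M P1=I P2=I  mem[L1]=62
16. P2: store L0 := 91  bus=[BusRdX,Flush]  L0: P0=I P1=I P2=M  mem[L0]=98
17. P2: store L0 := 89  bus=[-]  L0: P0=I P1=I P2=M  mem[L0]=98
18. P0: store L0 := 44  bus=[BusRdX,Flush]  L0: P0=M P1=I P2=I  mem[L0]=89
19. P2: load  L1  bus=[BusRd,Flush]  L1: P0=S P1=I P2=S  mem[L1]=70
20. P0: load  L4  bus=[-]  L4: P0=M P1=I P2=I  mem[L4]=50
21. P0: store L0 := 24  bus=[-]  L0: P0=M P1=I P2=I  mem[L0]=89
22. P2: store L1 := 20  bus=[BusRdX]  L1: P0=I P1=I P2=M  mem[L1]=70

memory[L4] = 50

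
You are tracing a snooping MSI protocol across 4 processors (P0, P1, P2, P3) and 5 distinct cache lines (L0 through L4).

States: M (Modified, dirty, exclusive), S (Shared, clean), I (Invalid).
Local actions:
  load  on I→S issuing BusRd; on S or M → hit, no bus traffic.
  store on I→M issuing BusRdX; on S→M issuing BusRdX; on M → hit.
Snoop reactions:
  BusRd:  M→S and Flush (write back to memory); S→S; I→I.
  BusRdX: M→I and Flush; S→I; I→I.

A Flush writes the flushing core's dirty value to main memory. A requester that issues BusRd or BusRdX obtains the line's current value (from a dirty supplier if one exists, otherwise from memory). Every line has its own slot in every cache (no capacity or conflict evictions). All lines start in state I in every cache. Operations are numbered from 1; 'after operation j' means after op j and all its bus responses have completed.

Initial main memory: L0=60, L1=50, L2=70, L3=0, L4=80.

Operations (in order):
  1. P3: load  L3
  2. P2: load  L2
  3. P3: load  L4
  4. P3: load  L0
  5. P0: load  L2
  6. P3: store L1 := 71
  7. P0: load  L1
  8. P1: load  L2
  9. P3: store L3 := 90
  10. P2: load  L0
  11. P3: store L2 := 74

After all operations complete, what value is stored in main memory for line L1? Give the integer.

[1] P3: load  L3 | P0:I, P1:I, P2:I, P3:S(0) | bus: BusRd
[2] P2: load  L2 | P0:I, P1:I, P2:S(70), P3:I | bus: BusRd
[3] P3: load  L4 | P0:I, P1:I, P2:I, P3:S(80) | bus: BusRd
[4] P3: load  L0 | P0:I, P1:I, P2:I, P3:S(60) | bus: BusRd
[5] P0: load  L2 | P0:S(70), P1:I, P2:S(70), P3:I | bus: BusRd
[6] P3: store L1 := 71 | P0:I, P1:I, P2:I, P3:M(71) | bus: BusRdX
[7] P0: load  L1 | P0:S(71), P1:I, P2:I, P3:S(71) | bus: BusRd,Flush
[8] P1: load  L2 | P0:S(70), P1:S(70), P2:S(70), P3:I | bus: BusRd
[9] P3: store L3 := 90 | P0:I, P1:I, P2:I, P3:M(90) | bus: BusRdX
[10] P2: load  L0 | P0:I, P1:I, P2:S(60), P3:S(60) | bus: BusRd
[11] P3: store L2 := 74 | P0:I, P1:I, P2:I, P3:M(74) | bus: BusRdX

memory[L1] = 71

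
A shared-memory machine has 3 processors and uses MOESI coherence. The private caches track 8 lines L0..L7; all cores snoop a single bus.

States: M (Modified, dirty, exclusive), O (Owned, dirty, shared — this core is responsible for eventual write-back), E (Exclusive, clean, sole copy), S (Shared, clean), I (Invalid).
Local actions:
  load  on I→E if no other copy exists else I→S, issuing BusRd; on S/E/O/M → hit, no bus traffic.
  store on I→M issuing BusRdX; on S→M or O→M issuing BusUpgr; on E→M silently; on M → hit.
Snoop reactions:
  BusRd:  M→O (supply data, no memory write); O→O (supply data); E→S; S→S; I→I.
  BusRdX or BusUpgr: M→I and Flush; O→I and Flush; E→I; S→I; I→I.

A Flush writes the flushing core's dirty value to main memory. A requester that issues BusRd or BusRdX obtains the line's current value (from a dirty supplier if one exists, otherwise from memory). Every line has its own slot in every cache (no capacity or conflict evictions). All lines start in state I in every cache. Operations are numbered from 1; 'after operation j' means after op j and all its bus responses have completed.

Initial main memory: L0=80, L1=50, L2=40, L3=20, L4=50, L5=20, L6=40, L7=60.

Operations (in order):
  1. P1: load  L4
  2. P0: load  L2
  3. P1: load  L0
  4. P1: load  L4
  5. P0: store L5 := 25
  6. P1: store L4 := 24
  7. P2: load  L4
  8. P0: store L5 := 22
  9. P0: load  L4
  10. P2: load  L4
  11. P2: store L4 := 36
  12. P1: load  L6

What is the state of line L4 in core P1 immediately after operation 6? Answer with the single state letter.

state = M

step 1: P1: load  L4  ⟶  IEI  (L4)  txn=BusRd  M[L4]=50
step 2: P0: load  L2  ⟶  EII  (L2)  txn=BusRd  M[L2]=40
step 3: P1: load  L0  ⟶  IEI  (L0)  txn=BusRd  M[L0]=80
step 4: P1: load  L4  ⟶  IEI  (L4)  txn=∅  M[L4]=50
step 5: P0: store L5 := 25  ⟶  MII  (L5)  txn=BusRdX  M[L5]=20
step 6: P1: store L4 := 24  ⟶  IMI  (L4)  txn=∅  M[L4]=50
step 7: P2: load  L4  ⟶  IOS  (L4)  txn=BusRd  M[L4]=50
step 8: P0: store L5 := 22  ⟶  MII  (L5)  txn=∅  M[L5]=20
step 9: P0: load  L4  ⟶  SOS  (L4)  txn=BusRd  M[L4]=50
step 10: P2: load  L4  ⟶  SOS  (L4)  txn=∅  M[L4]=50
step 11: P2: store L4 := 36  ⟶  IIM  (L4)  txn=BusUpgr+Flush  M[L4]=24
step 12: P1: load  L6  ⟶  IEI  (L6)  txn=BusRd  M[L6]=40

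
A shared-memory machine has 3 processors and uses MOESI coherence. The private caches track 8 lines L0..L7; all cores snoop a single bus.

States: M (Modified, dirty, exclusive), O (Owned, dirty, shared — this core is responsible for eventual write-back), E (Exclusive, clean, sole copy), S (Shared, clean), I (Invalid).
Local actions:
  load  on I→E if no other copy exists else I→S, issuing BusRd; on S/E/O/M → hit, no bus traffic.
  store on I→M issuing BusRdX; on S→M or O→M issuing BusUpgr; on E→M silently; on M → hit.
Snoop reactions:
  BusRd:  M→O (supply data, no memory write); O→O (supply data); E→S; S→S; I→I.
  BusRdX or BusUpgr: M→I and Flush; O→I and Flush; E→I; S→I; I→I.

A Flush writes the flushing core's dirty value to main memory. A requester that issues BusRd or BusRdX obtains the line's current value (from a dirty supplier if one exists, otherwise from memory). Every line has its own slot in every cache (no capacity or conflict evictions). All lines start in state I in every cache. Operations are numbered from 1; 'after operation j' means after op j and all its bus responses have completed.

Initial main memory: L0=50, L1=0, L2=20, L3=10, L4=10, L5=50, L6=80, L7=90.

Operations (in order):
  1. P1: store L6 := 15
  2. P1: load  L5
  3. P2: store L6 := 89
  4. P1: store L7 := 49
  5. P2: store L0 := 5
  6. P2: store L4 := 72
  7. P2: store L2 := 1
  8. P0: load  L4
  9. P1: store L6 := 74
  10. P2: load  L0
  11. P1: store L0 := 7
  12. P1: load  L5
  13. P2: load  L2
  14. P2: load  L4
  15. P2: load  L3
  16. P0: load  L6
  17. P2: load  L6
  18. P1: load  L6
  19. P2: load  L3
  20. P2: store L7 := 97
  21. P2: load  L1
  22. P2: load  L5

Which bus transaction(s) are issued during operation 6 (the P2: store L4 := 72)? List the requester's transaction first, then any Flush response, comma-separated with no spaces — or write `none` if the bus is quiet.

  op1 P1: store L6 := 15 → I/M/I on L6; bus BusRdX; mem=80
  op2 P1: load  L5 → I/E/I on L5; bus BusRd; mem=50
  op3 P2: store L6 := 89 → I/I/M on L6; bus BusRdX Flush; mem=15
  op4 P1: store L7 := 49 → I/M/I on L7; bus BusRdX; mem=90
  op5 P2: store L0 := 5 → I/I/M on L0; bus BusRdX; mem=50
  op6 P2: store L4 := 72 → I/I/M on L4; bus BusRdX; mem=10
  op7 P2: store L2 := 1 → I/I/M on L2; bus BusRdX; mem=20
  op8 P0: load  L4 → S/I/O on L4; bus BusRd; mem=10
  op9 P1: store L6 := 74 → I/M/I on L6; bus BusRdX Flush; mem=89
  op10 P2: load  L0 → I/I/M on L0; bus (none); mem=50
  op11 P1: store L0 := 7 → I/M/I on L0; bus BusRdX Flush; mem=5
  op12 P1: load  L5 → I/E/I on L5; bus (none); mem=50
  op13 P2: load  L2 → I/I/M on L2; bus (none); mem=20
  op14 P2: load  L4 → S/I/O on L4; bus (none); mem=10
  op15 P2: load  L3 → I/I/E on L3; bus BusRd; mem=10
  op16 P0: load  L6 → S/O/I on L6; bus BusRd; mem=89
  op17 P2: load  L6 → S/O/S on L6; bus BusRd; mem=89
  op18 P1: load  L6 → S/O/S on L6; bus (none); mem=89
  op19 P2: load  L3 → I/I/E on L3; bus (none); mem=10
  op20 P2: store L7 := 97 → I/I/M on L7; bus BusRdX Flush; mem=49
  op21 P2: load  L1 → I/I/E on L1; bus BusRd; mem=0
  op22 P2: load  L5 → I/S/S on L5; bus BusRd; mem=50

bus = BusRdX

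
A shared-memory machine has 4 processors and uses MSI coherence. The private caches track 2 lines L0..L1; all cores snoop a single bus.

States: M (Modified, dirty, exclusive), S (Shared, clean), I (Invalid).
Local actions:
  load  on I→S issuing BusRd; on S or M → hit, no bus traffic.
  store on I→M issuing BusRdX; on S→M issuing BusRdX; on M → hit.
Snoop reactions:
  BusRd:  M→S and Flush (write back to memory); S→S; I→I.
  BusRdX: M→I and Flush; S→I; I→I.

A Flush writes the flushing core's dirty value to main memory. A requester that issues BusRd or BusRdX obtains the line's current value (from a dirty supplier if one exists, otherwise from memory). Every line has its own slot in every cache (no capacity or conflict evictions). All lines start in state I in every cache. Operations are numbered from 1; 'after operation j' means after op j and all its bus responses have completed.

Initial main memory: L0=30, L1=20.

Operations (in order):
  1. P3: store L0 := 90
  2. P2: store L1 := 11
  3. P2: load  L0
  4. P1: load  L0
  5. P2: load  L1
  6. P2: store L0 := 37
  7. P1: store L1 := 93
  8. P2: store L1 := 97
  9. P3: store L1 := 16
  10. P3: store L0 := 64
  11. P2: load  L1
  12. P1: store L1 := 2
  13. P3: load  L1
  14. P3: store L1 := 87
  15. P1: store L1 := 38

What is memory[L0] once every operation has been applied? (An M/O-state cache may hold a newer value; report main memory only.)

[1] P3: store L0 := 90 | P0:I, P1:I, P2:I, P3:M(90) | bus: BusRdX
[2] P2: store L1 := 11 | P0:I, P1:I, P2:M(11), P3:I | bus: BusRdX
[3] P2: load  L0 | P0:I, P1:I, P2:S(90), P3:S(90) | bus: BusRd,Flush
[4] P1: load  L0 | P0:I, P1:S(90), P2:S(90), P3:S(90) | bus: BusRd
[5] P2: load  L1 | P0:I, P1:I, P2:M(11), P3:I | bus: none
[6] P2: store L0 := 37 | P0:I, P1:I, P2:M(37), P3:I | bus: BusRdX
[7] P1: store L1 := 93 | P0:I, P1:M(93), P2:I, P3:I | bus: BusRdX,Flush
[8] P2: store L1 := 97 | P0:I, P1:I, P2:M(97), P3:I | bus: BusRdX,Flush
[9] P3: store L1 := 16 | P0:I, P1:I, P2:I, P3:M(16) | bus: BusRdX,Flush
[10] P3: store L0 := 64 | P0:I, P1:I, P2:I, P3:M(64) | bus: BusRdX,Flush
[11] P2: load  L1 | P0:I, P1:I, P2:S(16), P3:S(16) | bus: BusRd,Flush
[12] P1: store L1 := 2 | P0:I, P1:M(2), P2:I, P3:I | bus: BusRdX
[13] P3: load  L1 | P0:I, P1:S(2), P2:I, P3:S(2) | bus: BusRd,Flush
[14] P3: store L1 := 87 | P0:I, P1:I, P2:I, P3:M(87) | bus: BusRdX
[15] P1: store L1 := 38 | P0:I, P1:M(38), P2:I, P3:I | bus: BusRdX,Flush

memory[L0] = 37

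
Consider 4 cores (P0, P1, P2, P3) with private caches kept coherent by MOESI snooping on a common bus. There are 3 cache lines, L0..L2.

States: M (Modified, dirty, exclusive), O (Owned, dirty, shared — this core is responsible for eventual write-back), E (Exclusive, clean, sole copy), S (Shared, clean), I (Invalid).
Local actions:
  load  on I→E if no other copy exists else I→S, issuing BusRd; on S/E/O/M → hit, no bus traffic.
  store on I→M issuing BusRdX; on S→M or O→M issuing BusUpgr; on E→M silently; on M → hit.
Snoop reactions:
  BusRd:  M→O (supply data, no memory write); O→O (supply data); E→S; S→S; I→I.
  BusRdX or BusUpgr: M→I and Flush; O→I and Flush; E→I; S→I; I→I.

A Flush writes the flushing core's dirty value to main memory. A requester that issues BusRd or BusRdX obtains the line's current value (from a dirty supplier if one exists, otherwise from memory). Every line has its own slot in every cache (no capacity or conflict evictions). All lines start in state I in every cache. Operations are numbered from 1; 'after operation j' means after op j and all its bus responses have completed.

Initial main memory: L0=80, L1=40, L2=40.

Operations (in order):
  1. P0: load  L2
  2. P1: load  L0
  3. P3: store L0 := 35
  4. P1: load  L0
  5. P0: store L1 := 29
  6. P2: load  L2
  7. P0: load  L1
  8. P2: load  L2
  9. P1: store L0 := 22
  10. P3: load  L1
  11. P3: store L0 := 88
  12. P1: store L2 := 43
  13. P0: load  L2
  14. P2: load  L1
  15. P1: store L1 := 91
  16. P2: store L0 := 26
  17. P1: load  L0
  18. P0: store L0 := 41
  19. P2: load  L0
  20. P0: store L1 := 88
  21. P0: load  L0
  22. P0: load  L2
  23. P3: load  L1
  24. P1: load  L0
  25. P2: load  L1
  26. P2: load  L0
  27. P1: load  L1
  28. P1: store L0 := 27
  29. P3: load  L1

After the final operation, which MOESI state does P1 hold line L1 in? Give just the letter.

state = S

1. P0: load  L2  bus=[BusRd]  L2: P0=E P1=I P2=I P3=I  mem[L2]=40
2. P1: load  L0  bus=[BusRd]  L0: P0=I P1=E P2=I P3=I  mem[L0]=80
3. P3: store L0 := 35  bus=[BusRdX]  L0: P0=I P1=I P2=I P3=M  mem[L0]=80
4. P1: load  L0  bus=[BusRd]  L0: P0=I P1=S P2=I P3=O  mem[L0]=80
5. P0: store L1 := 29  bus=[BusRdX]  L1: P0=M P1=I P2=I P3=I  mem[L1]=40
6. P2: load  L2  bus=[BusRd]  L2: P0=S P1=I P2=S P3=I  mem[L2]=40
7. P0: load  L1  bus=[-]  L1: P0=M P1=I P2=I P3=I  mem[L1]=40
8. P2: load  L2  bus=[-]  L2: P0=S P1=I P2=S P3=I  mem[L2]=40
9. P1: store L0 := 22  bus=[BusUpgr,Flush]  L0: P0=I P1=M P2=I P3=I  mem[L0]=35
10. P3: load  L1  bus=[BusRd]  L1: P0=O P1=I P2=I P3=S  mem[L1]=40
11. P3: store L0 := 88  bus=[BusRdX,Flush]  L0: P0=I P1=I P2=I P3=M  mem[L0]=22
12. P1: store L2 := 43  bus=[BusRdX]  L2: P0=I P1=M P2=I P3=I  mem[L2]=40
13. P0: load  L2  bus=[BusRd]  L2: P0=S P1=O P2=I P3=I  mem[L2]=40
14. P2: load  L1  bus=[BusRd]  L1: P0=O P1=I P2=S P3=S  mem[L1]=40
15. P1: store L1 := 91  bus=[BusRdX,Flush]  L1: P0=I P1=M P2=I P3=I  mem[L1]=29
16. P2: store L0 := 26  bus=[BusRdX,Flush]  L0: P0=I P1=I P2=M P3=I  mem[L0]=88
17. P1: load  L0  bus=[BusRd]  L0: P0=I P1=S P2=O P3=I  mem[L0]=88
18. P0: store L0 := 41  bus=[BusRdX,Flush]  L0: P0=M P1=I P2=I P3=I  mem[L0]=26
19. P2: load  L0  bus=[BusRd]  L0: P0=O P1=I P2=S P3=I  mem[L0]=26
20. P0: store L1 := 88  bus=[BusRdX,Flush]  L1: P0=M P1=I P2=I P3=I  mem[L1]=91
21. P0: load  L0  bus=[-]  L0: P0=O P1=I P2=S P3=I  mem[L0]=26
22. P0: load  L2  bus=[-]  L2: P0=S P1=O P2=I P3=I  mem[L2]=40
23. P3: load  L1  bus=[BusRd]  L1: P0=O P1=I P2=I P3=S  mem[L1]=91
24. P1: load  L0  bus=[BusRd]  L0: P0=O P1=S P2=S P3=I  mem[L0]=26
25. P2: load  L1  bus=[BusRd]  L1: P0=O P1=I P2=S P3=S  mem[L1]=91
26. P2: load  L0  bus=[-]  L0: P0=O P1=S P2=S P3=I  mem[L0]=26
27. P1: load  L1  bus=[BusRd]  L1: P0=O P1=S P2=S P3=S  mem[L1]=91
28. P1: store L0 := 27  bus=[BusUpgr,Flush]  L0: P0=I P1=M P2=I P3=I  mem[L0]=41
29. P3: load  L1  bus=[-]  L1: P0=O P1=S P2=S P3=S  mem[L1]=91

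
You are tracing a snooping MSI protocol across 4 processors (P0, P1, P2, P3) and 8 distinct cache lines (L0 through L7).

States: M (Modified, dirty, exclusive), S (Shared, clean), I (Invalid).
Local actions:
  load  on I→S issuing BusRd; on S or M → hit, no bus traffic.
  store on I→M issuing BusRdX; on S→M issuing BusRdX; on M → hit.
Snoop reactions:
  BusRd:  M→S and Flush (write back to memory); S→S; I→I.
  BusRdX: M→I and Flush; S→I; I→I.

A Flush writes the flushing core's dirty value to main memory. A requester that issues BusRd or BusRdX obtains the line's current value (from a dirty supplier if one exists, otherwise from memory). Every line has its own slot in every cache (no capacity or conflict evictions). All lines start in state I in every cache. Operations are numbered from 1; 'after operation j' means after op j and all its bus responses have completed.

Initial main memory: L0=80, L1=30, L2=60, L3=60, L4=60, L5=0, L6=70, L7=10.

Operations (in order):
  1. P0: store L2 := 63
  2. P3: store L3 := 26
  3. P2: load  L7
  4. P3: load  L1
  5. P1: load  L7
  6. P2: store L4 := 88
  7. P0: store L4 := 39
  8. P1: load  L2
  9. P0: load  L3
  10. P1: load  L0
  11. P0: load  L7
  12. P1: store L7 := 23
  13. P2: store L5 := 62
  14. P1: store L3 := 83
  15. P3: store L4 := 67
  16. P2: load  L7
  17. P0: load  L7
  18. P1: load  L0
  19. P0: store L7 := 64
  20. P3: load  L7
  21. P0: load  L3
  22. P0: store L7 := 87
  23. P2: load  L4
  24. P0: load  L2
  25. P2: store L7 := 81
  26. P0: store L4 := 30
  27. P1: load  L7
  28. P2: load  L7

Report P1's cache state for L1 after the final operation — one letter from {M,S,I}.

[1] P0: store L2 := 63 | P0:M(63), P1:I, P2:I, P3:I | bus: BusRdX
[2] P3: store L3 := 26 | P0:I, P1:I, P2:I, P3:M(26) | bus: BusRdX
[3] P2: load  L7 | P0:I, P1:I, P2:S(10), P3:I | bus: BusRd
[4] P3: load  L1 | P0:I, P1:I, P2:I, P3:S(30) | bus: BusRd
[5] P1: load  L7 | P0:I, P1:S(10), P2:S(10), P3:I | bus: BusRd
[6] P2: store L4 := 88 | P0:I, P1:I, P2:M(88), P3:I | bus: BusRdX
[7] P0: store L4 := 39 | P0:M(39), P1:I, P2:I, P3:I | bus: BusRdX,Flush
[8] P1: load  L2 | P0:S(63), P1:S(63), P2:I, P3:I | bus: BusRd,Flush
[9] P0: load  L3 | P0:S(26), P1:I, P2:I, P3:S(26) | bus: BusRd,Flush
[10] P1: load  L0 | P0:I, P1:S(80), P2:I, P3:I | bus: BusRd
[11] P0: load  L7 | P0:S(10), P1:S(10), P2:S(10), P3:I | bus: BusRd
[12] P1: store L7 := 23 | P0:I, P1:M(23), P2:I, P3:I | bus: BusRdX
[13] P2: store L5 := 62 | P0:I, P1:I, P2:M(62), P3:I | bus: BusRdX
[14] P1: store L3 := 83 | P0:I, P1:M(83), P2:I, P3:I | bus: BusRdX
[15] P3: store L4 := 67 | P0:I, P1:I, P2:I, P3:M(67) | bus: BusRdX,Flush
[16] P2: load  L7 | P0:I, P1:S(23), P2:S(23), P3:I | bus: BusRd,Flush
[17] P0: load  L7 | P0:S(23), P1:S(23), P2:S(23), P3:I | bus: BusRd
[18] P1: load  L0 | P0:I, P1:S(80), P2:I, P3:I | bus: none
[19] P0: store L7 := 64 | P0:M(64), P1:I, P2:I, P3:I | bus: BusRdX
[20] P3: load  L7 | P0:S(64), P1:I, P2:I, P3:S(64) | bus: BusRd,Flush
[21] P0: load  L3 | P0:S(83), P1:S(83), P2:I, P3:I | bus: BusRd,Flush
[22] P0: store L7 := 87 | P0:M(87), P1:I, P2:I, P3:I | bus: BusRdX
[23] P2: load  L4 | P0:I, P1:I, P2:S(67), P3:S(67) | bus: BusRd,Flush
[24] P0: load  L2 | P0:S(63), P1:S(63), P2:I, P3:I | bus: none
[25] P2: store L7 := 81 | P0:I, P1:I, P2:M(81), P3:I | bus: BusRdX,Flush
[26] P0: store L4 := 30 | P0:M(30), P1:I, P2:I, P3:I | bus: BusRdX
[27] P1: load  L7 | P0:I, P1:S(81), P2:S(81), P3:I | bus: BusRd,Flush
[28] P2: load  L7 | P0:I, P1:S(81), P2:S(81), P3:I | bus: none

state = I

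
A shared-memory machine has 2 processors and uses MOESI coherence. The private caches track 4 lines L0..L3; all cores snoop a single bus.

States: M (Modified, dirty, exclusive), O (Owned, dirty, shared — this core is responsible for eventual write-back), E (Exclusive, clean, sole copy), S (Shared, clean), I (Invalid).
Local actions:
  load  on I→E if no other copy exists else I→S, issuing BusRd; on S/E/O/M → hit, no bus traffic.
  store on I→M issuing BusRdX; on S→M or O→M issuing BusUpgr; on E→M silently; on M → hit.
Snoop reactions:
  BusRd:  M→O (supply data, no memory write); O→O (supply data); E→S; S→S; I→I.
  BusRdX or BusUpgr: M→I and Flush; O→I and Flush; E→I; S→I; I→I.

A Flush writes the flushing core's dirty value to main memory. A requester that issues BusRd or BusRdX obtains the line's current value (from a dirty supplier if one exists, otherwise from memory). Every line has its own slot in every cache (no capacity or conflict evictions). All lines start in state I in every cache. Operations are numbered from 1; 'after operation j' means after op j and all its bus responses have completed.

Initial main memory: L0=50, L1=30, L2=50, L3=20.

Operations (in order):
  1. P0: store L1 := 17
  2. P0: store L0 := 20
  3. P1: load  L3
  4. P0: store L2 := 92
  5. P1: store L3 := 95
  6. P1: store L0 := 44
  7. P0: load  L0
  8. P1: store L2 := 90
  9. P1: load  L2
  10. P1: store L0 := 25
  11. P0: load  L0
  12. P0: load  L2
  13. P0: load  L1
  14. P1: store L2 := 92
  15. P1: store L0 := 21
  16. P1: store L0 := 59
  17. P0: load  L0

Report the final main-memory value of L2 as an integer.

step 1: P0: store L1 := 17  ⟶  MI  (L1)  txn=BusRdX  M[L1]=30
step 2: P0: store L0 := 20  ⟶  MI  (L0)  txn=BusRdX  M[L0]=50
step 3: P1: load  L3  ⟶  IE  (L3)  txn=BusRd  M[L3]=20
step 4: P0: store L2 := 92  ⟶  MI  (L2)  txn=BusRdX  M[L2]=50
step 5: P1: store L3 := 95  ⟶  IM  (L3)  txn=∅  M[L3]=20
step 6: P1: store L0 := 44  ⟶  IM  (L0)  txn=BusRdX+Flush  M[L0]=20
step 7: P0: load  L0  ⟶  SO  (L0)  txn=BusRd  M[L0]=20
step 8: P1: store L2 := 90  ⟶  IM  (L2)  txn=BusRdX+Flush  M[L2]=92
step 9: P1: load  L2  ⟶  IM  (L2)  txn=∅  M[L2]=92
step 10: P1: store L0 := 25  ⟶  IM  (L0)  txn=BusUpgr  M[L0]=20
step 11: P0: load  L0  ⟶  SO  (L0)  txn=BusRd  M[L0]=20
step 12: P0: load  L2  ⟶  SO  (L2)  txn=BusRd  M[L2]=92
step 13: P0: load  L1  ⟶  MI  (L1)  txn=∅  M[L1]=30
step 14: P1: store L2 := 92  ⟶  IM  (L2)  txn=BusUpgr  M[L2]=92
step 15: P1: store L0 := 21  ⟶  IM  (L0)  txn=BusUpgr  M[L0]=20
step 16: P1: store L0 := 59  ⟶  IM  (L0)  txn=∅  M[L0]=20
step 17: P0: load  L0  ⟶  SO  (L0)  txn=BusRd  M[L0]=20

memory[L2] = 92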